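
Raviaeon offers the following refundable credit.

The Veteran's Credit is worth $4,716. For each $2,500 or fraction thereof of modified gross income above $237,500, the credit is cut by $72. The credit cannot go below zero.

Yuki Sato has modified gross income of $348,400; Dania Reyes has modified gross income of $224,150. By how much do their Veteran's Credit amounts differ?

Yuki ($348,400): Veteran's Credit: income exceeds $237,500 by $110,900, which is 45 full-or-partial $2,500 increments; reduction = 45 × $72 = $3,240, leaving $1,476.
Dania ($224,150): Veteran's Credit: $224,150 is at or below the $237,500 threshold, so the full $4,716 applies.
Difference: |$1,476 − $4,716| = $3,240.

$3,240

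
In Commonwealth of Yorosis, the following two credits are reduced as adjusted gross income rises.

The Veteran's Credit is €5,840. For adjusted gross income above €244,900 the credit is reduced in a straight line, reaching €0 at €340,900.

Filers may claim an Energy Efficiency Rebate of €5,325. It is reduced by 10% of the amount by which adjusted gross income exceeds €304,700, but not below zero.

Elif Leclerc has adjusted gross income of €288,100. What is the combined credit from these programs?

Veteran's Credit: €288,100 is €43,200 into a €96,000 phase-out range, leaving 52,800/96,000 of the credit: €5,840 × 52,800/96,000 = €3,212.
Energy Efficiency Rebate: €288,100 is at or below the €304,700 threshold, so the full €5,325 applies.
Total: €3,212 + €5,325 = €8,537.

€8,537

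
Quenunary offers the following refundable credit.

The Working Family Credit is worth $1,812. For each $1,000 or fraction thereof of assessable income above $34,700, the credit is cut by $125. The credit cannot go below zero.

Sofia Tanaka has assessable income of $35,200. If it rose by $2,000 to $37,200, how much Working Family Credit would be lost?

At $35,200 — income exceeds $34,700 by $500, which is 1 full-or-partial $1,000 increment; reduction = 1 × $125 = $125, leaving $1,687.
At $37,200 — income exceeds $34,700 by $2,500, which is 3 full-or-partial $1,000 increments; reduction = 3 × $125 = $375, leaving $1,437.
Lost: $1,687 − $1,437 = $250.

$250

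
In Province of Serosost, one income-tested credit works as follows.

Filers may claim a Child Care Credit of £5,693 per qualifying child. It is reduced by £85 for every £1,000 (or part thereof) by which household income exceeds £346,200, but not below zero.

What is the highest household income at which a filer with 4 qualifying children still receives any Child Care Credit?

Full credit = 4 × £5,693 = £22,772.
After 267 increments the reduction is 267 × £85 = £22,695, leaving £77; one more increment wipes it out. Increment 267 ends at excess 267 × £1,000 = £267,000, so the highest qualifying income is £346,200 + £267,000 = £613,200.

£613,200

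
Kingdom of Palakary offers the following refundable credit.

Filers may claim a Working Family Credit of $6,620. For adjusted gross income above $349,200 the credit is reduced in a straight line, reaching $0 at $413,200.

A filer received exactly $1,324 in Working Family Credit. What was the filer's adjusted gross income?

$1,324 is 1,324/6,620 of the full $6,620, so 5,296/6,620 of the $64,000 range has been used: income = $349,200 + $64,000 × 5,296/6,620 = $400,400.

$400,400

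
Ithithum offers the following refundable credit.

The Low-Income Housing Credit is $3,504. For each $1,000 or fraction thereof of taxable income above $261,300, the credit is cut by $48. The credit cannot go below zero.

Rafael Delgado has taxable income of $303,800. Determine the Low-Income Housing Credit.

Low-Income Housing Credit: income exceeds $261,300 by $42,500, which is 43 full-or-partial $1,000 increments; reduction = 43 × $48 = $2,064, leaving $1,440.

$1,440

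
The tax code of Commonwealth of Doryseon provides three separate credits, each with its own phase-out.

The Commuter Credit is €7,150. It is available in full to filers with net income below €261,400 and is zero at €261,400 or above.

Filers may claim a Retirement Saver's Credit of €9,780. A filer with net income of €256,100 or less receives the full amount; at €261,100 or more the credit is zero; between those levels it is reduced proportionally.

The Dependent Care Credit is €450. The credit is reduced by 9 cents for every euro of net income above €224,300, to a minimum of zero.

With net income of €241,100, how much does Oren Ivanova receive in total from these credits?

Commuter Credit: €241,100 is below the €261,400 cutoff, so the full €7,150 applies.
Retirement Saver's Credit: €241,100 is at or below the €256,100 threshold, so the full €9,780 applies.
Dependent Care Credit: 9% of the €16,800 excess over €224,300 is €1,512 ≥ base, so the credit is €0.
Total: €7,150 + €9,780 + €0 = €16,930.

€16,930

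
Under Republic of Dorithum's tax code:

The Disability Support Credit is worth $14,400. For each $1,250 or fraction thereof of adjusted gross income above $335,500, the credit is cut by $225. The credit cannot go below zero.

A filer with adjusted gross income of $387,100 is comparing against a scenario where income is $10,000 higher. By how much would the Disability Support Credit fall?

At $387,100 — income exceeds $335,500 by $51,600, which is 42 full-or-partial $1,250 increments; reduction = 42 × $225 = $9,450, leaving $4,950.
At $397,100 — income exceeds $335,500 by $61,600, which is 50 full-or-partial $1,250 increments; reduction = 50 × $225 = $11,250, leaving $3,150.
Lost: $4,950 − $3,150 = $1,800.

$1,800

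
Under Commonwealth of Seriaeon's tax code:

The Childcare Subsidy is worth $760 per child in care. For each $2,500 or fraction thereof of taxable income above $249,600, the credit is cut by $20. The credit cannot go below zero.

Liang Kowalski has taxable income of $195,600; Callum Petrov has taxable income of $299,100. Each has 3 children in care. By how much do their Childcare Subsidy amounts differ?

$400

Liang ($195,600): Childcare Subsidy: base = 3 × $760 = $2,280. $195,600 is at or below the $249,600 threshold, so the full $2,280 applies.
Callum ($299,100): Childcare Subsidy: base = 3 × $760 = $2,280. income exceeds $249,600 by $49,500, which is 20 full-or-partial $2,500 increments; reduction = 20 × $20 = $400, leaving $1,880.
Difference: |$2,280 − $1,880| = $400.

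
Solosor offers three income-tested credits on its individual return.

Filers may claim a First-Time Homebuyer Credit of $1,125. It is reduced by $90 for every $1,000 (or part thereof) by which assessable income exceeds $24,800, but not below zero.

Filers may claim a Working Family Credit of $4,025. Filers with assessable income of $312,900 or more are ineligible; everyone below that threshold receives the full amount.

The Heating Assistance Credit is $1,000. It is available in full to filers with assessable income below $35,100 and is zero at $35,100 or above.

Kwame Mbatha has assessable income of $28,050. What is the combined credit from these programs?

First-Time Homebuyer Credit: income exceeds $24,800 by $3,250, which is 4 full-or-partial $1,000 increments; reduction = 4 × $90 = $360, leaving $765.
Working Family Credit: $28,050 is below the $312,900 cutoff, so the full $4,025 applies.
Heating Assistance Credit: $28,050 is below the $35,100 cutoff, so the full $1,000 applies.
Total: $765 + $4,025 + $1,000 = $5,790.

$5,790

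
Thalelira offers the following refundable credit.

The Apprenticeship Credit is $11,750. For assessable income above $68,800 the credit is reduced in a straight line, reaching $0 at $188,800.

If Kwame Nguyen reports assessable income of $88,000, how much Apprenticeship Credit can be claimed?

Apprenticeship Credit: $88,000 is $19,200 into a $120,000 phase-out range, leaving 100,800/120,000 of the credit: $11,750 × 100,800/120,000 = $9,870.

$9,870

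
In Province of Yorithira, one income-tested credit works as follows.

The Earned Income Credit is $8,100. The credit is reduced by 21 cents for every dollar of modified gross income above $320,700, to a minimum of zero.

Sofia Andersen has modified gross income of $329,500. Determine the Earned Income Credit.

$6,252

Earned Income Credit: 21% of the $8,800 excess over $320,700 is $1,848; credit = $8,100 − $1,848 = $6,252.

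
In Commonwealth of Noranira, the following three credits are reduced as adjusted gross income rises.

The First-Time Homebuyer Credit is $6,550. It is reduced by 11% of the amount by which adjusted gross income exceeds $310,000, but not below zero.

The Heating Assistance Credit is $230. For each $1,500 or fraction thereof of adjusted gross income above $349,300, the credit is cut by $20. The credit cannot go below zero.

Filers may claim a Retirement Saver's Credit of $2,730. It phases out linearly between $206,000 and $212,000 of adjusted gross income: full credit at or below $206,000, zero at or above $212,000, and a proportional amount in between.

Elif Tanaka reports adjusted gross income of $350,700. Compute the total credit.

$2,283

First-Time Homebuyer Credit: 11% of the $40,700 excess over $310,000 is $4,477; credit = $6,550 − $4,477 = $2,073.
Heating Assistance Credit: income exceeds $349,300 by $1,400, which is 1 full-or-partial $1,500 increment; reduction = 1 × $20 = $20, leaving $210.
Retirement Saver's Credit: $350,700 is at or above $212,000, so the credit is $0.
Total: $2,073 + $210 + $0 = $2,283.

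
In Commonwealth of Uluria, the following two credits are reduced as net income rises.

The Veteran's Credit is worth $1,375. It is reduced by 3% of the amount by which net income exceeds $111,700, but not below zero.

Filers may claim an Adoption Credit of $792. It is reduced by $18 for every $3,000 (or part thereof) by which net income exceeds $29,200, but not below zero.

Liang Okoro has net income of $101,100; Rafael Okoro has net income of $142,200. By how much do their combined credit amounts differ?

Liang ($101,100): Veteran's Credit: $101,100 is at or below the $111,700 threshold, so the full $1,375 applies. Adoption Credit: income exceeds $29,200 by $71,900, which is 24 full-or-partial $3,000 increments; reduction = 24 × $18 = $432, leaving $360. total $1,375 + $360 = $1,735
Rafael ($142,200): Veteran's Credit: 3% of the $30,500 excess over $111,700 is $915; credit = $1,375 − $915 = $460. Adoption Credit: income exceeds $29,200 by $113,000, which is 38 full-or-partial $3,000 increments; reduction = 38 × $18 = $684, leaving $108. total $460 + $108 = $568
Difference: |$1,735 − $568| = $1,167.

$1,167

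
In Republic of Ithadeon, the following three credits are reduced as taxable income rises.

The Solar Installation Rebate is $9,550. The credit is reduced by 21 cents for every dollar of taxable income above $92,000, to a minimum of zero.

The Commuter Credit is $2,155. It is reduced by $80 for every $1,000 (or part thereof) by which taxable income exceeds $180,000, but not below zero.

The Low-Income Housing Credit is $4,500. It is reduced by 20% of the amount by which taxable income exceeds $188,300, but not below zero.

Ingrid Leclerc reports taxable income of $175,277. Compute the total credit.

Solar Installation Rebate: 21% of the $83,277 excess over $92,000 is $17,488.17 ≥ base, so the credit is $0.
Commuter Credit: $175,277 is at or below the $180,000 threshold, so the full $2,155 applies.
Low-Income Housing Credit: $175,277 is at or below the $188,300 threshold, so the full $4,500 applies.
Total: $0 + $2,155 + $4,500 = $6,655.

$6,655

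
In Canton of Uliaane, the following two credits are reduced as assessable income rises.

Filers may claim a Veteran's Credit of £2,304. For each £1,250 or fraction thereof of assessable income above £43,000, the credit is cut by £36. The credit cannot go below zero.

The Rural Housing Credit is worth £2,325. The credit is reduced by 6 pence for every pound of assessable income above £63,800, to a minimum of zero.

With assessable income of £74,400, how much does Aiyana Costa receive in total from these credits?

£3,057

Veteran's Credit: income exceeds £43,000 by £31,400, which is 26 full-or-partial £1,250 increments; reduction = 26 × £36 = £936, leaving £1,368.
Rural Housing Credit: 6% of the £10,600 excess over £63,800 is £636; credit = £2,325 − £636 = £1,689.
Total: £1,368 + £1,689 = £3,057.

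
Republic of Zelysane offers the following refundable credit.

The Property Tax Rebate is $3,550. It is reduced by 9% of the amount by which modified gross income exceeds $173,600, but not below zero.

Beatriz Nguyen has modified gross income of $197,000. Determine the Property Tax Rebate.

Property Tax Rebate: 9% of the $23,400 excess over $173,600 is $2,106; credit = $3,550 − $2,106 = $1,444.

$1,444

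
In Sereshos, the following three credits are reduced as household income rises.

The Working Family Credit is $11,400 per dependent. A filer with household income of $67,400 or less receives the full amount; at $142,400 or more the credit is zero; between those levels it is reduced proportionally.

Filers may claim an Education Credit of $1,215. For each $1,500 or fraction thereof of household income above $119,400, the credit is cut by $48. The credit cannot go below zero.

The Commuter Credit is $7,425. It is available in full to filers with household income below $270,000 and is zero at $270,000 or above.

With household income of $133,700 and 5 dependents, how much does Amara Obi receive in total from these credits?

$14,772

Working Family Credit: base = 5 × $11,400 = $57,000. $133,700 is $66,300 into a $75,000 phase-out range, leaving 8,700/75,000 of the credit: $57,000 × 8,700/75,000 = $6,612.
Education Credit: income exceeds $119,400 by $14,300, which is 10 full-or-partial $1,500 increments; reduction = 10 × $48 = $480, leaving $735.
Commuter Credit: $133,700 is below the $270,000 cutoff, so the full $7,425 applies.
Total: $6,612 + $735 + $7,425 = $14,772.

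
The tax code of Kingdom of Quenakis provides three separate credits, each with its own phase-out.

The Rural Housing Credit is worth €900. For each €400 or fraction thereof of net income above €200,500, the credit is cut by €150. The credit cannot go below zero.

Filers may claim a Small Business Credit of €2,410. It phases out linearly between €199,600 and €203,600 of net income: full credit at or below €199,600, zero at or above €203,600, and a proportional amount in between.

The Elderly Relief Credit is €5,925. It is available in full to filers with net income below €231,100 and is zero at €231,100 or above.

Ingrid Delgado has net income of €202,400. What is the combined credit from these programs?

Rural Housing Credit: income exceeds €200,500 by €1,900, which is 5 full-or-partial €400 increments; reduction = 5 × €150 = €750, leaving €150.
Small Business Credit: €202,400 is €2,800 into a €4,000 phase-out range, leaving 1,200/4,000 of the credit: €2,410 × 1,200/4,000 = €723.
Elderly Relief Credit: €202,400 is below the €231,100 cutoff, so the full €5,925 applies.
Total: €150 + €723 + €5,925 = €6,798.

€6,798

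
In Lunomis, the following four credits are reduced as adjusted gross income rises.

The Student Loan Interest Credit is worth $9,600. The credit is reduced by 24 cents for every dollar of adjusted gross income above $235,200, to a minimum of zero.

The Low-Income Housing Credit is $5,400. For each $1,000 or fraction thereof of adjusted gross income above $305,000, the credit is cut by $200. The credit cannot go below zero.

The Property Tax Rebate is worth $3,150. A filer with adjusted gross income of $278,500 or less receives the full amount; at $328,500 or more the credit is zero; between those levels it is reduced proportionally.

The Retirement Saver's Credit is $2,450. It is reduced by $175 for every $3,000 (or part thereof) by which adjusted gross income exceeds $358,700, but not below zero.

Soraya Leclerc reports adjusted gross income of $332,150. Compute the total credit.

$2,450

Student Loan Interest Credit: 24% of the $96,950 excess over $235,200 is $23,268 ≥ base, so the credit is $0.
Low-Income Housing Credit: income exceeds $305,000 by $27,150 → 28 increments × $200 = $5,600 ≥ base, so the credit is $0.
Property Tax Rebate: $332,150 is at or above $328,500, so the credit is $0.
Retirement Saver's Credit: $332,150 is at or below the $358,700 threshold, so the full $2,450 applies.
Total: $0 + $0 + $0 + $2,450 = $2,450.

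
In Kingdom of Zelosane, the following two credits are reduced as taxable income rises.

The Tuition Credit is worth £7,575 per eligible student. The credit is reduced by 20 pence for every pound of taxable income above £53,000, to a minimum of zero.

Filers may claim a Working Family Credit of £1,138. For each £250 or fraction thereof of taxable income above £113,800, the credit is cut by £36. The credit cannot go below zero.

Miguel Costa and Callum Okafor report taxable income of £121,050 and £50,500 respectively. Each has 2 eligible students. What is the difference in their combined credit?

£14,654

Miguel (£121,050): Tuition Credit: base = 2 × £7,575 = £15,150. 20% of the £68,050 excess over £53,000 is £13,610; credit = £15,150 − £13,610 = £1,540. Working Family Credit: income exceeds £113,800 by £7,250, which is 29 full-or-partial £250 increments; reduction = 29 × £36 = £1,044, leaving £94. total £1,540 + £94 = £1,634
Callum (£50,500): Tuition Credit: base = 2 × £7,575 = £15,150. £50,500 is at or below the £53,000 threshold, so the full £15,150 applies. Working Family Credit: £50,500 is at or below the £113,800 threshold, so the full £1,138 applies. total £15,150 + £1,138 = £16,288
Difference: |£1,634 − £16,288| = £14,654.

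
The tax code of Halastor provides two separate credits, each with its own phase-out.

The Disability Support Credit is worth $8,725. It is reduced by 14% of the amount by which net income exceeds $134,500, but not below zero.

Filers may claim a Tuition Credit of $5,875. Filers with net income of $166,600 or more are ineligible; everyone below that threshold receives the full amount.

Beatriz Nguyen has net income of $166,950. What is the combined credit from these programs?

$4,182

Disability Support Credit: 14% of the $32,450 excess over $134,500 is $4,543; credit = $8,725 − $4,543 = $4,182.
Tuition Credit: $166,950 meets or exceeds the $166,600 cutoff, so the credit is $0.
Total: $4,182 + $0 = $4,182.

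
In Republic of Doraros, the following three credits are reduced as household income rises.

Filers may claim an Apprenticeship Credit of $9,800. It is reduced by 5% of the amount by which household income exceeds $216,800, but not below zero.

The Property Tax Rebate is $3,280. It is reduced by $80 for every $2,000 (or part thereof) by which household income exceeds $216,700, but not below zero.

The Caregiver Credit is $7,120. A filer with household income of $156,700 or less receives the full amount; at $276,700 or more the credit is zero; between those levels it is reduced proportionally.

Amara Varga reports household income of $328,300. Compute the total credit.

$4,225

Apprenticeship Credit: 5% of the $111,500 excess over $216,800 is $5,575; credit = $9,800 − $5,575 = $4,225.
Property Tax Rebate: income exceeds $216,700 by $111,600 → 56 increments × $80 = $4,480 ≥ base, so the credit is $0.
Caregiver Credit: $328,300 is at or above $276,700, so the credit is $0.
Total: $4,225 + $0 + $0 = $4,225.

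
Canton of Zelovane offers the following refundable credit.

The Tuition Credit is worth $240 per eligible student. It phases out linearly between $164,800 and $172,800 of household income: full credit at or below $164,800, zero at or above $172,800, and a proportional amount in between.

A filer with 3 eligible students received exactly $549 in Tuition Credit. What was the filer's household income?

$166,700

Full credit = 3 × $240 = $720.
$549 is 549/720 of the full $720, so 171/720 of the $8,000 range has been used: income = $164,800 + $8,000 × 171/720 = $166,700.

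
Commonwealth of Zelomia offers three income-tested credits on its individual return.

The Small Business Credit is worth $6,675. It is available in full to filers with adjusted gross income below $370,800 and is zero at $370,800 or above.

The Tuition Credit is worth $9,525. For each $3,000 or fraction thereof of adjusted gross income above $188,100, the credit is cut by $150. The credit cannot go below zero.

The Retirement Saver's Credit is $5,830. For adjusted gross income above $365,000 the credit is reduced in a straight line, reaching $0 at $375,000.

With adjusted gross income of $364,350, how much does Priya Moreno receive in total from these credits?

Small Business Credit: $364,350 is below the $370,800 cutoff, so the full $6,675 applies.
Tuition Credit: income exceeds $188,100 by $176,250, which is 59 full-or-partial $3,000 increments; reduction = 59 × $150 = $8,850, leaving $675.
Retirement Saver's Credit: $364,350 is at or below the $365,000 threshold, so the full $5,830 applies.
Total: $6,675 + $675 + $5,830 = $13,180.

$13,180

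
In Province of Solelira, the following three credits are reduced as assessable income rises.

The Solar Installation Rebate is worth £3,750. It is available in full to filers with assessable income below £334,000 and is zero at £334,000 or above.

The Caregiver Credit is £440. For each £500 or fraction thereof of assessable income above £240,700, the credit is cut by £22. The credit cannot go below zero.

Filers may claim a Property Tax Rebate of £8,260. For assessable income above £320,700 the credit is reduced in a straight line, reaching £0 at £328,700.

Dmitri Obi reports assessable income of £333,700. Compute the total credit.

Solar Installation Rebate: £333,700 is below the £334,000 cutoff, so the full £3,750 applies.
Caregiver Credit: income exceeds £240,700 by £93,000 → 186 increments × £22 = £4,092 ≥ base, so the credit is £0.
Property Tax Rebate: £333,700 is at or above £328,700, so the credit is £0.
Total: £3,750 + £0 + £0 = £3,750.

£3,750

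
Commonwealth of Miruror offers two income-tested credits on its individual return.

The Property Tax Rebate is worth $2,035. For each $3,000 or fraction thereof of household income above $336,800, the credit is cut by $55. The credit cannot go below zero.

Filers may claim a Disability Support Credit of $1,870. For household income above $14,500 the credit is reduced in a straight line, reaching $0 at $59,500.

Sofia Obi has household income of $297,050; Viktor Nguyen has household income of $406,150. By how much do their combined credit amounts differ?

$1,320

Sofia ($297,050): Property Tax Rebate: $297,050 is at or below the $336,800 threshold, so the full $2,035 applies. Disability Support Credit: $297,050 is at or above $59,500, so the credit is $0. total $2,035 + $0 = $2,035
Viktor ($406,150): Property Tax Rebate: income exceeds $336,800 by $69,350, which is 24 full-or-partial $3,000 increments; reduction = 24 × $55 = $1,320, leaving $715. Disability Support Credit: $406,150 is at or above $59,500, so the credit is $0. total $715 + $0 = $715
Difference: |$2,035 − $715| = $1,320.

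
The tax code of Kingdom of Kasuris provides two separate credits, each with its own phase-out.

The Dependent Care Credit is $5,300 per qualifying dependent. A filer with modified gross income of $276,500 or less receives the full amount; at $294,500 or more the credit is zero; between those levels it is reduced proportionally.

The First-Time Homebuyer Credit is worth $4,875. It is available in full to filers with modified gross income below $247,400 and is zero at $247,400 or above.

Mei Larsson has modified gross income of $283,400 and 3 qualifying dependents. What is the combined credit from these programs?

$9,805

Dependent Care Credit: base = 3 × $5,300 = $15,900. $283,400 is $6,900 into a $18,000 phase-out range, leaving 11,100/18,000 of the credit: $15,900 × 11,100/18,000 = $9,805.
First-Time Homebuyer Credit: $283,400 meets or exceeds the $247,400 cutoff, so the credit is $0.
Total: $9,805 + $0 = $9,805.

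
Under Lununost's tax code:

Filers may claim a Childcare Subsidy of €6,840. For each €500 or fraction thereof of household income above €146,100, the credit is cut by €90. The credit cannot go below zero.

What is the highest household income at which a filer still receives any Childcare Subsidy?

After 75 increments the reduction is 75 × €90 = €6,750, leaving €90; one more increment wipes it out. Increment 75 ends at excess 75 × €500 = €37,500, so the highest qualifying income is €146,100 + €37,500 = €183,600.

€183,600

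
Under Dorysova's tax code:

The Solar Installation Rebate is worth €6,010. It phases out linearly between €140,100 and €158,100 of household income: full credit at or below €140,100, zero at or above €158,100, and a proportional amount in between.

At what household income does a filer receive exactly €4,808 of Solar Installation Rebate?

€4,808 is 4,808/6,010 of the full €6,010, so 1,202/6,010 of the €18,000 range has been used: income = €140,100 + €18,000 × 1,202/6,010 = €143,700.

€143,700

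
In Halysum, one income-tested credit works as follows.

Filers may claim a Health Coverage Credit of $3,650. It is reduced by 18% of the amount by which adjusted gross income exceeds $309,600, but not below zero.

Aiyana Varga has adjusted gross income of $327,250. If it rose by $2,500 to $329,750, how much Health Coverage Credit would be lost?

At $327,250 — 18% of the $17,650 excess over $309,600 is $3,177; credit = $3,650 − $3,177 = $473.
At $329,750 — 18% of the $20,150 excess over $309,600 is $3,627; credit = $3,650 − $3,627 = $23.
Lost: $473 − $23 = $450.

$450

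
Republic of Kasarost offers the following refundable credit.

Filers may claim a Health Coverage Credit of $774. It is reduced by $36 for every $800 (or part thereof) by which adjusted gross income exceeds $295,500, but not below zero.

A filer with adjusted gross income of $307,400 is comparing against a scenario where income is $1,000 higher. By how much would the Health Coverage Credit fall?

At $307,400 — income exceeds $295,500 by $11,900, which is 15 full-or-partial $800 increments; reduction = 15 × $36 = $540, leaving $234.
At $308,400 — income exceeds $295,500 by $12,900, which is 17 full-or-partial $800 increments; reduction = 17 × $36 = $612, leaving $162.
Lost: $234 − $162 = $72.

$72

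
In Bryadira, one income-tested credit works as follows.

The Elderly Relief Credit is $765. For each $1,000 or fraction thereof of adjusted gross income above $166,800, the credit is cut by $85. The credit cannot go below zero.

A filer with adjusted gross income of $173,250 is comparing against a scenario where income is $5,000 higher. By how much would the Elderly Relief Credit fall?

At $173,250 — income exceeds $166,800 by $6,450, which is 7 full-or-partial $1,000 increments; reduction = 7 × $85 = $595, leaving $170.
At $178,250 — income exceeds $166,800 by $11,450 → 12 increments × $85 = $1,020 ≥ base, so the credit is $0.
Lost: $170 − $0 = $170.

$170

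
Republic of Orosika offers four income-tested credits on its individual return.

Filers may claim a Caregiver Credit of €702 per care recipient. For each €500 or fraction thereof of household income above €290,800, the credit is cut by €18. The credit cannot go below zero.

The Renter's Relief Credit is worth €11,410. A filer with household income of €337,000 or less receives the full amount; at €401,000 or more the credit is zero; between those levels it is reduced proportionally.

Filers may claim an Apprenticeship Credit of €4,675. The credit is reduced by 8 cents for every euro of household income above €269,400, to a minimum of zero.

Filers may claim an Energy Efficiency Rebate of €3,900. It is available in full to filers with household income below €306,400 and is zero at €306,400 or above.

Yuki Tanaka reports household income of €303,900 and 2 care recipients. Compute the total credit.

Caregiver Credit: base = 2 × €702 = €1,404. income exceeds €290,800 by €13,100, which is 27 full-or-partial €500 increments; reduction = 27 × €18 = €486, leaving €918.
Renter's Relief Credit: €303,900 is at or below the €337,000 threshold, so the full €11,410 applies.
Apprenticeship Credit: 8% of the €34,500 excess over €269,400 is €2,760; credit = €4,675 − €2,760 = €1,915.
Energy Efficiency Rebate: €303,900 is below the €306,400 cutoff, so the full €3,900 applies.
Total: €918 + €11,410 + €1,915 + €3,900 = €18,143.

€18,143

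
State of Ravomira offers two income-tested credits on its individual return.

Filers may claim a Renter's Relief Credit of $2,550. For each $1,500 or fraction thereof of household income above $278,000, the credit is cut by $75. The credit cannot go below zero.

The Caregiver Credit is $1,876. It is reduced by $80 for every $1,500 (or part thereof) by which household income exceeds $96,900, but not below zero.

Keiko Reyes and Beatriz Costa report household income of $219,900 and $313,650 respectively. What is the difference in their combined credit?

Keiko ($219,900): Renter's Relief Credit: $219,900 is at or below the $278,000 threshold, so the full $2,550 applies. Caregiver Credit: income exceeds $96,900 by $123,000 → 82 increments × $80 = $6,560 ≥ base, so the credit is $0. total $2,550 + $0 = $2,550
Beatriz ($313,650): Renter's Relief Credit: income exceeds $278,000 by $35,650, which is 24 full-or-partial $1,500 increments; reduction = 24 × $75 = $1,800, leaving $750. Caregiver Credit: income exceeds $96,900 by $216,750 → 145 increments × $80 = $11,600 ≥ base, so the credit is $0. total $750 + $0 = $750
Difference: |$2,550 − $750| = $1,800.

$1,800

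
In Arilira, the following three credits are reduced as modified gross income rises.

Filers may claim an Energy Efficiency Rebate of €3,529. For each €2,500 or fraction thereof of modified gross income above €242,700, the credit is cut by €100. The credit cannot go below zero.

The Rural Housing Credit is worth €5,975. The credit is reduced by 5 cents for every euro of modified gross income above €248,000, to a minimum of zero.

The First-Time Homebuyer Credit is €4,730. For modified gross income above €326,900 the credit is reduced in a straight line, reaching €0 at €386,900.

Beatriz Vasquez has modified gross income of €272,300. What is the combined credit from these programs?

Energy Efficiency Rebate: income exceeds €242,700 by €29,600, which is 12 full-or-partial €2,500 increments; reduction = 12 × €100 = €1,200, leaving €2,329.
Rural Housing Credit: 5% of the €24,300 excess over €248,000 is €1,215; credit = €5,975 − €1,215 = €4,760.
First-Time Homebuyer Credit: €272,300 is at or below the €326,900 threshold, so the full €4,730 applies.
Total: €2,329 + €4,760 + €4,730 = €11,819.

€11,819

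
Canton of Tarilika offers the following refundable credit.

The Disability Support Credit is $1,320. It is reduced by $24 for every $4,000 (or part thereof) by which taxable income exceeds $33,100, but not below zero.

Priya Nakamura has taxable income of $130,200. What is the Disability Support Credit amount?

Disability Support Credit: income exceeds $33,100 by $97,100, which is 25 full-or-partial $4,000 increments; reduction = 25 × $24 = $600, leaving $720.

$720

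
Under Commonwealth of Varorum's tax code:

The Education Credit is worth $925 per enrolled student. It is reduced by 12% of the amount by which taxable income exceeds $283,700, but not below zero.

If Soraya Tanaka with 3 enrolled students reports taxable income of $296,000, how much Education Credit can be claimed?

$1,299

Education Credit: base = 3 × $925 = $2,775. 12% of the $12,300 excess over $283,700 is $1,476; credit = $2,775 − $1,476 = $1,299.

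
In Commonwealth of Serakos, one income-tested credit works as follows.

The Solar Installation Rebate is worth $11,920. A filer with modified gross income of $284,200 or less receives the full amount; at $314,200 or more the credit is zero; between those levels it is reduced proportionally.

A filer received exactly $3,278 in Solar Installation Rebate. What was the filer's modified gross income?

$305,950

$3,278 is 3,278/11,920 of the full $11,920, so 8,642/11,920 of the $30,000 range has been used: income = $284,200 + $30,000 × 8,642/11,920 = $305,950.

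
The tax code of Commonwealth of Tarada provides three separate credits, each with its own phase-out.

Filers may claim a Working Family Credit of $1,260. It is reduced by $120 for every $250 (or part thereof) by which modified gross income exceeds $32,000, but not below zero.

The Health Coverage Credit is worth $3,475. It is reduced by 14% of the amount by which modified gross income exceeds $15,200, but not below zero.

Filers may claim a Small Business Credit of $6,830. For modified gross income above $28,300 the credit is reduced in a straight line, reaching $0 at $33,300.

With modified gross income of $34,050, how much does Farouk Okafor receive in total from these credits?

Working Family Credit: income exceeds $32,000 by $2,050, which is 9 full-or-partial $250 increments; reduction = 9 × $120 = $1,080, leaving $180.
Health Coverage Credit: 14% of the $18,850 excess over $15,200 is $2,639; credit = $3,475 − $2,639 = $836.
Small Business Credit: $34,050 is at or above $33,300, so the credit is $0.
Total: $180 + $836 + $0 = $1,016.

$1,016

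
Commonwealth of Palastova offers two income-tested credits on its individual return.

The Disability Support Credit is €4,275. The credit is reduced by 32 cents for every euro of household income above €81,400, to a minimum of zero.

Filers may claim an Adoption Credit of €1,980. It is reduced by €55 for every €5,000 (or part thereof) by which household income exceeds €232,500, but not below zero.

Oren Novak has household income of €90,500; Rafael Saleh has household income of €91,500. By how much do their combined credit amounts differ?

Oren (€90,500): Disability Support Credit: 32% of the €9,100 excess over €81,400 is €2,912; credit = €4,275 − €2,912 = €1,363. Adoption Credit: €90,500 is at or below the €232,500 threshold, so the full €1,980 applies. total €1,363 + €1,980 = €3,343
Rafael (€91,500): Disability Support Credit: 32% of the €10,100 excess over €81,400 is €3,232; credit = €4,275 − €3,232 = €1,043. Adoption Credit: €91,500 is at or below the €232,500 threshold, so the full €1,980 applies. total €1,043 + €1,980 = €3,023
Difference: |€3,343 − €3,023| = €320.

€320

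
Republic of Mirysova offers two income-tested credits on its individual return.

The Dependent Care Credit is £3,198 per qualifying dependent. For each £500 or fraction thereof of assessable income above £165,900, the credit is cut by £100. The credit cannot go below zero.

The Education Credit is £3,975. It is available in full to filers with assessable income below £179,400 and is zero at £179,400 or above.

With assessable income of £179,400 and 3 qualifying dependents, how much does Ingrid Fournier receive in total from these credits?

£6,894

Dependent Care Credit: base = 3 × £3,198 = £9,594. income exceeds £165,900 by £13,500, which is 27 full-or-partial £500 increments; reduction = 27 × £100 = £2,700, leaving £6,894.
Education Credit: £179,400 meets or exceeds the £179,400 cutoff, so the credit is £0.
Total: £6,894 + £0 = £6,894.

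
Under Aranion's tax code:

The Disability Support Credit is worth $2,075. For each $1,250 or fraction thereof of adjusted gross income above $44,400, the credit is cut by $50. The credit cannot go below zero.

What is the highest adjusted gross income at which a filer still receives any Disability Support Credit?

After 41 increments the reduction is 41 × $50 = $2,050, leaving $25; one more increment wipes it out. Increment 41 ends at excess 41 × $1,250 = $51,250, so the highest qualifying income is $44,400 + $51,250 = $95,650.

$95,650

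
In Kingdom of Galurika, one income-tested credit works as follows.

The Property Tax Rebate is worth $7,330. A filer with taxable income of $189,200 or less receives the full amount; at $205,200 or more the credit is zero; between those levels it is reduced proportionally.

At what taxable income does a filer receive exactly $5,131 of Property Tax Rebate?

$5,131 is 5,131/7,330 of the full $7,330, so 2,199/7,330 of the $16,000 range has been used: income = $189,200 + $16,000 × 2,199/7,330 = $194,000.

$194,000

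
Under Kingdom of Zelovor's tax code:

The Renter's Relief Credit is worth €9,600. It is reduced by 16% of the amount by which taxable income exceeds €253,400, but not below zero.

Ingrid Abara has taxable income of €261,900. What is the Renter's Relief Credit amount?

Renter's Relief Credit: 16% of the €8,500 excess over €253,400 is €1,360; credit = €9,600 − €1,360 = €8,240.

€8,240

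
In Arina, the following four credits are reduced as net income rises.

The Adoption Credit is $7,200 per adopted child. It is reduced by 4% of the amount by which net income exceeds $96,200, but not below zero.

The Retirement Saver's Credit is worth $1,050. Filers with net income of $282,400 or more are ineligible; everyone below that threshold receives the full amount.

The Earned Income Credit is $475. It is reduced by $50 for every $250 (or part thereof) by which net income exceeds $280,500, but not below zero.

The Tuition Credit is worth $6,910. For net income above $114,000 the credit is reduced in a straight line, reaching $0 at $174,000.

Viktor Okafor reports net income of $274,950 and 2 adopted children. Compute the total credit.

Adoption Credit: base = 2 × $7,200 = $14,400. 4% of the $178,750 excess over $96,200 is $7,150; credit = $14,400 − $7,150 = $7,250.
Retirement Saver's Credit: $274,950 is below the $282,400 cutoff, so the full $1,050 applies.
Earned Income Credit: $274,950 is at or below the $280,500 threshold, so the full $475 applies.
Tuition Credit: $274,950 is at or above $174,000, so the credit is $0.
Total: $7,250 + $1,050 + $475 + $0 = $8,775.

$8,775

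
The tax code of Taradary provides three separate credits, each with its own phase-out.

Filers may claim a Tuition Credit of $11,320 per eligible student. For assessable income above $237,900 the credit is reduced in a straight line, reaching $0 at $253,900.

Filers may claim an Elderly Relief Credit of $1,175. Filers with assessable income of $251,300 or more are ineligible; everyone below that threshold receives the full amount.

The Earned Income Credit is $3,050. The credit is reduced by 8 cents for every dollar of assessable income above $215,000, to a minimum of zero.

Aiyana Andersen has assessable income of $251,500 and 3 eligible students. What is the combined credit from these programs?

Tuition Credit: base = 3 × $11,320 = $33,960. $251,500 is $13,600 into a $16,000 phase-out range, leaving 2,400/16,000 of the credit: $33,960 × 2,400/16,000 = $5,094.
Elderly Relief Credit: $251,500 meets or exceeds the $251,300 cutoff, so the credit is $0.
Earned Income Credit: 8% of the $36,500 excess over $215,000 is $2,920; credit = $3,050 − $2,920 = $130.
Total: $5,094 + $0 + $130 = $5,224.

$5,224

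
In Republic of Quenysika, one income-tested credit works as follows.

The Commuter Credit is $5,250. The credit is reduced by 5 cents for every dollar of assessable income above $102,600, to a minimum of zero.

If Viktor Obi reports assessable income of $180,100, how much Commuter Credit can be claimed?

$1,375

Commuter Credit: 5% of the $77,500 excess over $102,600 is $3,875; credit = $5,250 − $3,875 = $1,375.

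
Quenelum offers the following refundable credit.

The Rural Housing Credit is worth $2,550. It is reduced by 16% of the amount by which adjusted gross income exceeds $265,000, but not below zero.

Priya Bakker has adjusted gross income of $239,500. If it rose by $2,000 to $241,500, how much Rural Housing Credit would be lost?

$0

At $239,500 — $239,500 is at or below the $265,000 threshold, so the full $2,550 applies.
At $241,500 — $241,500 is at or below the $265,000 threshold, so the full $2,550 applies.
Lost: $2,550 − $2,550 = $0.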